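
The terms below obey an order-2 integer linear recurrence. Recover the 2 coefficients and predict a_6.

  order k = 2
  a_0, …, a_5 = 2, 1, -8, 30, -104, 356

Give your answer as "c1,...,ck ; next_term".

  a_2 = -4·1 + -2·2 = -8
  a_3 = -4·-8 + -2·1 = 30
  a_4 = -4·30 + -2·-8 = -104
  a_5 = -4·-104 + -2·30 = 356
  a_6 = -4·356 + -2·-104 = -1216

-4,-2 ; -1216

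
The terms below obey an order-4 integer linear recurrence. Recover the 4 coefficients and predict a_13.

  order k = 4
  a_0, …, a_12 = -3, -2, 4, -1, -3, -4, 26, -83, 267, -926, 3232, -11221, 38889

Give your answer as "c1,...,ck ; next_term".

  a_4 = -3·-1 + 1·4 + -1·-2 + 4·-3 = -3
  a_5 = -3·-3 + 1·-1 + -1·4 + 4·-2 = -4
  a_6 = -3·-4 + 1·-3 + -1·-1 + 4·4 = 26
  a_7 = -3·26 + 1·-4 + -1·-3 + 4·-1 = -83
  a_8 = -3·-83 + 1·26 + -1·-4 + 4·-3 = 267
  a_9 = -3·267 + 1·-83 + -1·26 + 4·-4 = -926
  a_10 = -3·-926 + 1·267 + -1·-83 + 4·26 = 3232
  a_11 = -3·3232 + 1·-926 + -1·267 + 4·-83 = -11221
  a_12 = -3·-11221 + 1·3232 + -1·-926 + 4·267 = 38889
  a_13 = -3·38889 + 1·-11221 + -1·3232 + 4·-926 = -134824

-3,1,-1,4 ; -134824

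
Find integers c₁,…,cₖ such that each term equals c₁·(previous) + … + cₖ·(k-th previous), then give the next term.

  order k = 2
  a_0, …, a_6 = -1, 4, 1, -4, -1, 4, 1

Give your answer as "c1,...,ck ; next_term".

  a_2 = 0·4 + -1·-1 = 1
  a_3 = 0·1 + -1·4 = -4
  a_4 = 0·-4 + -1·1 = -1
  a_5 = 0·-1 + -1·-4 = 4
  a_6 = 0·4 + -1·-1 = 1
  a_7 = 0·1 + -1·4 = -4

0,-1 ; -4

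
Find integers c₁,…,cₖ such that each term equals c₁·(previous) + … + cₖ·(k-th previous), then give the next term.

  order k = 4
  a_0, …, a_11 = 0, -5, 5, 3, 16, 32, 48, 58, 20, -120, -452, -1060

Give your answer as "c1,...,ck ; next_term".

  a_4 = 2·3 + 0·5 + -2·-5 + -2·0 = 16
  a_5 = 2·16 + 0·3 + -2·5 + -2·-5 = 32
  a_6 = 2·32 + 0·16 + -2·3 + -2·5 = 48
  a_7 = 2·48 + 0·32 + -2·16 + -2·3 = 58
  a_8 = 2·58 + 0·48 + -2·32 + -2·16 = 20
  a_9 = 2·20 + 0·58 + -2·48 + -2·32 = -120
  a_10 = 2·-120 + 0·20 + -2·58 + -2·48 = -452
  a_11 = 2·-452 + 0·-120 + -2·20 + -2·58 = -1060
  a_12 = 2·-1060 + 0·-452 + -2·-120 + -2·20 = -1920

2,0,-2,-2 ; -1920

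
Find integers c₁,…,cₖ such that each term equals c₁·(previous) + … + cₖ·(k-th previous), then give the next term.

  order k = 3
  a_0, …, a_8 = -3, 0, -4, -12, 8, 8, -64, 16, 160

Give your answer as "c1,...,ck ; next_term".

  a_3 = 0·-4 + -2·0 + 4·-3 = -12
  a_4 = 0·-12 + -2·-4 + 4·0 = 8
  a_5 = 0·8 + -2·-12 + 4·-4 = 8
  a_6 = 0·8 + -2·8 + 4·-12 = -64
  a_7 = 0·-64 + -2·8 + 4·8 = 16
  a_8 = 0·16 + -2·-64 + 4·8 = 160
  a_9 = 0·160 + -2·16 + 4·-64 = -288

0,-2,4 ; -288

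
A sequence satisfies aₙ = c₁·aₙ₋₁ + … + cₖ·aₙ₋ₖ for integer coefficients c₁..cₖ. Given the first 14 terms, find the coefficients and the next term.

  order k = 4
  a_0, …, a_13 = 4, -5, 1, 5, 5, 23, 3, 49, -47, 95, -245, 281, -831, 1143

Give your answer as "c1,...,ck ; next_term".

  a_4 = 0·5 + 3·1 + -2·-5 + -2·4 = 5
  a_5 = 0·5 + 3·5 + -2·1 + -2·-5 = 23
  a_6 = 0·23 + 3·5 + -2·5 + -2·1 = 3
  a_7 = 0·3 + 3·23 + -2·5 + -2·5 = 49
  a_8 = 0·49 + 3·3 + -2·23 + -2·5 = -47
  a_9 = 0·-47 + 3·49 + -2·3 + -2·23 = 95
  a_10 = 0·95 + 3·-47 + -2·49 + -2·3 = -245
  a_11 = 0·-245 + 3·95 + -2·-47 + -2·49 = 281
  a_12 = 0·281 + 3·-245 + -2·95 + -2·-47 = -831
  a_13 = 0·-831 + 3·281 + -2·-245 + -2·95 = 1143
  a_14 = 0·1143 + 3·-831 + -2·281 + -2·-245 = -2565

0,3,-2,-2 ; -2565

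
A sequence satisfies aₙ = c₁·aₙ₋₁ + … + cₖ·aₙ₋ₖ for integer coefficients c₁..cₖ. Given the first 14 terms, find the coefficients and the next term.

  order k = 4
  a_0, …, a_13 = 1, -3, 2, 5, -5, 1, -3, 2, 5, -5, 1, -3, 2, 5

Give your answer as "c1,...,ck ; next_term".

  a_4 = -1·5 + -1·2 + -1·-3 + -1·1 = -5
  a_5 = -1·-5 + -1·5 + -1·2 + -1·-3 = 1
  a_6 = -1·1 + -1·-5 + -1·5 + -1·2 = -3
  a_7 = -1·-3 + -1·1 + -1·-5 + -1·5 = 2
  a_8 = -1·2 + -1·-3 + -1·1 + -1·-5 = 5
  a_9 = -1·5 + -1·2 + -1·-3 + -1·1 = -5
  a_10 = -1·-5 + -1·5 + -1·2 + -1·-3 = 1
  a_11 = -1·1 + -1·-5 + -1·5 + -1·2 = -3
  a_12 = -1·-3 + -1·1 + -1·-5 + -1·5 = 2
  a_13 = -1·2 + -1·-3 + -1·1 + -1·-5 = 5
  a_14 = -1·5 + -1·2 + -1·-3 + -1·1 = -5

-1,-1,-1,-1 ; -5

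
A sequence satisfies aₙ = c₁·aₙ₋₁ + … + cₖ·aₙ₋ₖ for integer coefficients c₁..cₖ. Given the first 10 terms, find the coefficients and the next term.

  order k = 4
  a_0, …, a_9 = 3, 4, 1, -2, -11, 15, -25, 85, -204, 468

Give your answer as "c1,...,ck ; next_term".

  a_4 = -2·-2 + 0·1 + -3·4 + -1·3 = -11
  a_5 = -2·-11 + 0·-2 + -3·1 + -1·4 = 15
  a_6 = -2·15 + 0·-11 + -3·-2 + -1·1 = -25
  a_7 = -2·-25 + 0·15 + -3·-11 + -1·-2 = 85
  a_8 = -2·85 + 0·-25 + -3·15 + -1·-11 = -204
  a_9 = -2·-204 + 0·85 + -3·-25 + -1·15 = 468
  a_10 = -2·468 + 0·-204 + -3·85 + -1·-25 = -1166

-2,0,-3,-1 ; -1166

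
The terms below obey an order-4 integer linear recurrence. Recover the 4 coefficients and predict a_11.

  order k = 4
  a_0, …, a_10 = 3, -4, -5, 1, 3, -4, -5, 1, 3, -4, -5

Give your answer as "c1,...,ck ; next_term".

  a_4 = 0·1 + 0·-5 + 0·-4 + 1·3 = 3
  a_5 = 0·3 + 0·1 + 0·-5 + 1·-4 = -4
  a_6 = 0·-4 + 0·3 + 0·1 + 1·-5 = -5
  a_7 = 0·-5 + 0·-4 + 0·3 + 1·1 = 1
  a_8 = 0·1 + 0·-5 + 0·-4 + 1·3 = 3
  a_9 = 0·3 + 0·1 + 0·-5 + 1·-4 = -4
  a_10 = 0·-4 + 0·3 + 0·1 + 1·-5 = -5
  a_11 = 0·-5 + 0·-4 + 0·3 + 1·1 = 1

0,0,0,1 ; 1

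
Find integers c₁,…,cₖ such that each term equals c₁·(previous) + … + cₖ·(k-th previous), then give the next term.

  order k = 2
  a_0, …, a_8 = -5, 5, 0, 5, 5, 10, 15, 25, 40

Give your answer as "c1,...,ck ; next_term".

1,1 ; 65

  a_2 = 1·5 + 1·-5 = 0
  a_3 = 1·0 + 1·5 = 5
  a_4 = 1·5 + 1·0 = 5
  a_5 = 1·5 + 1·5 = 10
  a_6 = 1·10 + 1·5 = 15
  a_7 = 1·15 + 1·10 = 25
  a_8 = 1·25 + 1·15 = 40
  a_9 = 1·40 + 1·25 = 65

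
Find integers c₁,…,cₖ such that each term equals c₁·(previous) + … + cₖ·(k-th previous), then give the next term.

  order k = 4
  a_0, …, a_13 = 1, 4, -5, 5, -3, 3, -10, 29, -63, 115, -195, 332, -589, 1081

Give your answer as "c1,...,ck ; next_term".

-3,-3,-1,1 ; -2003

  a_4 = -3·5 + -3·-5 + -1·4 + 1·1 = -3
  a_5 = -3·-3 + -3·5 + -1·-5 + 1·4 = 3
  a_6 = -3·3 + -3·-3 + -1·5 + 1·-5 = -10
  a_7 = -3·-10 + -3·3 + -1·-3 + 1·5 = 29
  a_8 = -3·29 + -3·-10 + -1·3 + 1·-3 = -63
  a_9 = -3·-63 + -3·29 + -1·-10 + 1·3 = 115
  a_10 = -3·115 + -3·-63 + -1·29 + 1·-10 = -195
  a_11 = -3·-195 + -3·115 + -1·-63 + 1·29 = 332
  a_12 = -3·332 + -3·-195 + -1·115 + 1·-63 = -589
  a_13 = -3·-589 + -3·332 + -1·-195 + 1·115 = 1081
  a_14 = -3·1081 + -3·-589 + -1·332 + 1·-195 = -2003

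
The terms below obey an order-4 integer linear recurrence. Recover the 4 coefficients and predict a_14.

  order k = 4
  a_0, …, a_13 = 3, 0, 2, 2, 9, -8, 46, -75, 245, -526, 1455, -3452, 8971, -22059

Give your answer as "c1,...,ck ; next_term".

-2,2,3,3 ; 56069

  a_4 = -2·2 + 2·2 + 3·0 + 3·3 = 9
  a_5 = -2·9 + 2·2 + 3·2 + 3·0 = -8
  a_6 = -2·-8 + 2·9 + 3·2 + 3·2 = 46
  a_7 = -2·46 + 2·-8 + 3·9 + 3·2 = -75
  a_8 = -2·-75 + 2·46 + 3·-8 + 3·9 = 245
  a_9 = -2·245 + 2·-75 + 3·46 + 3·-8 = -526
  a_10 = -2·-526 + 2·245 + 3·-75 + 3·46 = 1455
  a_11 = -2·1455 + 2·-526 + 3·245 + 3·-75 = -3452
  a_12 = -2·-3452 + 2·1455 + 3·-526 + 3·245 = 8971
  a_13 = -2·8971 + 2·-3452 + 3·1455 + 3·-526 = -22059
  a_14 = -2·-22059 + 2·8971 + 3·-3452 + 3·1455 = 56069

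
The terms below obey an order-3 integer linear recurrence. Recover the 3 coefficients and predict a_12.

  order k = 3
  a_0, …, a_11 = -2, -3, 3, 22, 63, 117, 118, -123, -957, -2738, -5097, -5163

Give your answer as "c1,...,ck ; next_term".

3,-3,-2 ; 5278

  a_3 = 3·3 + -3·-3 + -2·-2 = 22
  a_4 = 3·22 + -3·3 + -2·-3 = 63
  a_5 = 3·63 + -3·22 + -2·3 = 117
  a_6 = 3·117 + -3·63 + -2·22 = 118
  a_7 = 3·118 + -3·117 + -2·63 = -123
  a_8 = 3·-123 + -3·118 + -2·117 = -957
  a_9 = 3·-957 + -3·-123 + -2·118 = -2738
  a_10 = 3·-2738 + -3·-957 + -2·-123 = -5097
  a_11 = 3·-5097 + -3·-2738 + -2·-957 = -5163
  a_12 = 3·-5163 + -3·-5097 + -2·-2738 = 5278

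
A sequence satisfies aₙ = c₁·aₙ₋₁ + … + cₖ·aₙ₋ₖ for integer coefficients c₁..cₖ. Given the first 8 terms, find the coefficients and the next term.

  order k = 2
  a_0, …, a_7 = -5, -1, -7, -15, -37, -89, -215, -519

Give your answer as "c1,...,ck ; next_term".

  a_2 = 2·-1 + 1·-5 = -7
  a_3 = 2·-7 + 1·-1 = -15
  a_4 = 2·-15 + 1·-7 = -37
  a_5 = 2·-37 + 1·-15 = -89
  a_6 = 2·-89 + 1·-37 = -215
  a_7 = 2·-215 + 1·-89 = -519
  a_8 = 2·-519 + 1·-215 = -1253

2,1 ; -1253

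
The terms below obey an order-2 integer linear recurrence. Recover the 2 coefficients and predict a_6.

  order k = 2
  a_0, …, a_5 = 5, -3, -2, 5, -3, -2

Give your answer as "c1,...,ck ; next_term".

-1,-1 ; 5

  a_2 = -1·-3 + -1·5 = -2
  a_3 = -1·-2 + -1·-3 = 5
  a_4 = -1·5 + -1·-2 = -3
  a_5 = -1·-3 + -1·5 = -2
  a_6 = -1·-2 + -1·-3 = 5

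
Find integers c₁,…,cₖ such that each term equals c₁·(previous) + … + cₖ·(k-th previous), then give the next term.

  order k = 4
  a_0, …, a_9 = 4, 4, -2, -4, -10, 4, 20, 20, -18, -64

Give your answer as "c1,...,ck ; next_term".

0,-1,-2,-1 ; -42

  a_4 = 0·-4 + -1·-2 + -2·4 + -1·4 = -10
  a_5 = 0·-10 + -1·-4 + -2·-2 + -1·4 = 4
  a_6 = 0·4 + -1·-10 + -2·-4 + -1·-2 = 20
  a_7 = 0·20 + -1·4 + -2·-10 + -1·-4 = 20
  a_8 = 0·20 + -1·20 + -2·4 + -1·-10 = -18
  a_9 = 0·-18 + -1·20 + -2·20 + -1·4 = -64
  a_10 = 0·-64 + -1·-18 + -2·20 + -1·20 = -42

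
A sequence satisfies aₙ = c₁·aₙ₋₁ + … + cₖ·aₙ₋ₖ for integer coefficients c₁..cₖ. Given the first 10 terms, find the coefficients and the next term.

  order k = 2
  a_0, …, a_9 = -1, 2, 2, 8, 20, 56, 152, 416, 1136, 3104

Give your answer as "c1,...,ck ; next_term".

  a_2 = 2·2 + 2·-1 = 2
  a_3 = 2·2 + 2·2 = 8
  a_4 = 2·8 + 2·2 = 20
  a_5 = 2·20 + 2·8 = 56
  a_6 = 2·56 + 2·20 = 152
  a_7 = 2·152 + 2·56 = 416
  a_8 = 2·416 + 2·152 = 1136
  a_9 = 2·1136 + 2·416 = 3104
  a_10 = 2·3104 + 2·1136 = 8480

2,2 ; 8480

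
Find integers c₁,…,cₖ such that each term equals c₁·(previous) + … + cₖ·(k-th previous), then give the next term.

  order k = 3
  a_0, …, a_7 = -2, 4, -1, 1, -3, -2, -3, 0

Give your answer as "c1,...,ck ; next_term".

1,0,-1 ; 2

  a_3 = 1·-1 + 0·4 + -1·-2 = 1
  a_4 = 1·1 + 0·-1 + -1·4 = -3
  a_5 = 1·-3 + 0·1 + -1·-1 = -2
  a_6 = 1·-2 + 0·-3 + -1·1 = -3
  a_7 = 1·-3 + 0·-2 + -1·-3 = 0
  a_8 = 1·0 + 0·-3 + -1·-2 = 2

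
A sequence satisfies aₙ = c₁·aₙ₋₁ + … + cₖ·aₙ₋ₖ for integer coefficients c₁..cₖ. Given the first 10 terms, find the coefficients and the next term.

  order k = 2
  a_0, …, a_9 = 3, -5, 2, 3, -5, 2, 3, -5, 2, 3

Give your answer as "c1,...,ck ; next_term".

-1,-1 ; -5

  a_2 = -1·-5 + -1·3 = 2
  a_3 = -1·2 + -1·-5 = 3
  a_4 = -1·3 + -1·2 = -5
  a_5 = -1·-5 + -1·3 = 2
  a_6 = -1·2 + -1·-5 = 3
  a_7 = -1·3 + -1·2 = -5
  a_8 = -1·-5 + -1·3 = 2
  a_9 = -1·2 + -1·-5 = 3
  a_10 = -1·3 + -1·2 = -5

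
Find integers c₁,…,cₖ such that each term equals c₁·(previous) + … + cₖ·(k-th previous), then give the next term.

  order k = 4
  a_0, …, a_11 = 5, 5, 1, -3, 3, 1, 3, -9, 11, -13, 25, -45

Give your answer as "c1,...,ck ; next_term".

-1,0,-1,1 ; 69

  a_4 = -1·-3 + 0·1 + -1·5 + 1·5 = 3
  a_5 = -1·3 + 0·-3 + -1·1 + 1·5 = 1
  a_6 = -1·1 + 0·3 + -1·-3 + 1·1 = 3
  a_7 = -1·3 + 0·1 + -1·3 + 1·-3 = -9
  a_8 = -1·-9 + 0·3 + -1·1 + 1·3 = 11
  a_9 = -1·11 + 0·-9 + -1·3 + 1·1 = -13
  a_10 = -1·-13 + 0·11 + -1·-9 + 1·3 = 25
  a_11 = -1·25 + 0·-13 + -1·11 + 1·-9 = -45
  a_12 = -1·-45 + 0·25 + -1·-13 + 1·11 = 69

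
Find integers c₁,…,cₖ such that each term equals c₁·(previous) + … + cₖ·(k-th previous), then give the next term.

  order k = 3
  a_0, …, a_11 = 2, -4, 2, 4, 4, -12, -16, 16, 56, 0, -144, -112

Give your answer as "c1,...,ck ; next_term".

  a_3 = 0·2 + -2·-4 + -2·2 = 4
  a_4 = 0·4 + -2·2 + -2·-4 = 4
  a_5 = 0·4 + -2·4 + -2·2 = -12
  a_6 = 0·-12 + -2·4 + -2·4 = -16
  a_7 = 0·-16 + -2·-12 + -2·4 = 16
  a_8 = 0·16 + -2·-16 + -2·-12 = 56
  a_9 = 0·56 + -2·16 + -2·-16 = 0
  a_10 = 0·0 + -2·56 + -2·16 = -144
  a_11 = 0·-144 + -2·0 + -2·56 = -112
  a_12 = 0·-112 + -2·-144 + -2·0 = 288

0,-2,-2 ; 288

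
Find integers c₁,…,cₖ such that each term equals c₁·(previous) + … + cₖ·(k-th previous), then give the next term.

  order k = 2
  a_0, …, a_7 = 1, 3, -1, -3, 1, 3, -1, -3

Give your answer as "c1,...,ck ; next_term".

  a_2 = 0·3 + -1·1 = -1
  a_3 = 0·-1 + -1·3 = -3
  a_4 = 0·-3 + -1·-1 = 1
  a_5 = 0·1 + -1·-3 = 3
  a_6 = 0·3 + -1·1 = -1
  a_7 = 0·-1 + -1·3 = -3
  a_8 = 0·-3 + -1·-1 = 1

0,-1 ; 1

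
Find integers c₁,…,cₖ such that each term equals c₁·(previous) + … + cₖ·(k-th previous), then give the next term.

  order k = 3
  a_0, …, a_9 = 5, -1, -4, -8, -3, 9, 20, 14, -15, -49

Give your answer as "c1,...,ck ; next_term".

  a_3 = 1·-4 + -1·-1 + -1·5 = -8
  a_4 = 1·-8 + -1·-4 + -1·-1 = -3
  a_5 = 1·-3 + -1·-8 + -1·-4 = 9
  a_6 = 1·9 + -1·-3 + -1·-8 = 20
  a_7 = 1·20 + -1·9 + -1·-3 = 14
  a_8 = 1·14 + -1·20 + -1·9 = -15
  a_9 = 1·-15 + -1·14 + -1·20 = -49
  a_10 = 1·-49 + -1·-15 + -1·14 = -48

1,-1,-1 ; -48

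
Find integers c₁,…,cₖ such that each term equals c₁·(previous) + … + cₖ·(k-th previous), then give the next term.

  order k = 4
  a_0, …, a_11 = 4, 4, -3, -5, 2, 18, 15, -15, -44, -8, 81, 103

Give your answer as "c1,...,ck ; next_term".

1,-1,-1,2 ; -58

  a_4 = 1·-5 + -1·-3 + -1·4 + 2·4 = 2
  a_5 = 1·2 + -1·-5 + -1·-3 + 2·4 = 18
  a_6 = 1·18 + -1·2 + -1·-5 + 2·-3 = 15
  a_7 = 1·15 + -1·18 + -1·2 + 2·-5 = -15
  a_8 = 1·-15 + -1·15 + -1·18 + 2·2 = -44
  a_9 = 1·-44 + -1·-15 + -1·15 + 2·18 = -8
  a_10 = 1·-8 + -1·-44 + -1·-15 + 2·15 = 81
  a_11 = 1·81 + -1·-8 + -1·-44 + 2·-15 = 103
  a_12 = 1·103 + -1·81 + -1·-8 + 2·-44 = -58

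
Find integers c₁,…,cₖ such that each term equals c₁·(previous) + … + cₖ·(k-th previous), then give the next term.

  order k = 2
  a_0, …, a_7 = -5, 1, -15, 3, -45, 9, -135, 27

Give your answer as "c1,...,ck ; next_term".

  a_2 = 0·1 + 3·-5 = -15
  a_3 = 0·-15 + 3·1 = 3
  a_4 = 0·3 + 3·-15 = -45
  a_5 = 0·-45 + 3·3 = 9
  a_6 = 0·9 + 3·-45 = -135
  a_7 = 0·-135 + 3·9 = 27
  a_8 = 0·27 + 3·-135 = -405

0,3 ; -405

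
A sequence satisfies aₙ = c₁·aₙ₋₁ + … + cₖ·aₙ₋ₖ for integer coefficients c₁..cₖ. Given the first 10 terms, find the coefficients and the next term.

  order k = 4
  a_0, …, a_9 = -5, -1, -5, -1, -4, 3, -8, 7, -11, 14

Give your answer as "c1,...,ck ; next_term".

  a_4 = -1·-1 + 0·-5 + 0·-1 + 1·-5 = -4
  a_5 = -1·-4 + 0·-1 + 0·-5 + 1·-1 = 3
  a_6 = -1·3 + 0·-4 + 0·-1 + 1·-5 = -8
  a_7 = -1·-8 + 0·3 + 0·-4 + 1·-1 = 7
  a_8 = -1·7 + 0·-8 + 0·3 + 1·-4 = -11
  a_9 = -1·-11 + 0·7 + 0·-8 + 1·3 = 14
  a_10 = -1·14 + 0·-11 + 0·7 + 1·-8 = -22

-1,0,0,1 ; -22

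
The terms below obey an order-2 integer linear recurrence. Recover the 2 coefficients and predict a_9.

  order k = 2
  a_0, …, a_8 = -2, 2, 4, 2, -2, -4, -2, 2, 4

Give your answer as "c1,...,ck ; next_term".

  a_2 = 1·2 + -1·-2 = 4
  a_3 = 1·4 + -1·2 = 2
  a_4 = 1·2 + -1·4 = -2
  a_5 = 1·-2 + -1·2 = -4
  a_6 = 1·-4 + -1·-2 = -2
  a_7 = 1·-2 + -1·-4 = 2
  a_8 = 1·2 + -1·-2 = 4
  a_9 = 1·4 + -1·2 = 2

1,-1 ; 2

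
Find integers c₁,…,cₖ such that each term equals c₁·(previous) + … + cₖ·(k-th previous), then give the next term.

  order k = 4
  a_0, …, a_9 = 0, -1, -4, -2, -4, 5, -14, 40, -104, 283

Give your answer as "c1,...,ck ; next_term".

  a_4 = -2·-2 + 2·-4 + 0·-1 + -1·0 = -4
  a_5 = -2·-4 + 2·-2 + 0·-4 + -1·-1 = 5
  a_6 = -2·5 + 2·-4 + 0·-2 + -1·-4 = -14
  a_7 = -2·-14 + 2·5 + 0·-4 + -1·-2 = 40
  a_8 = -2·40 + 2·-14 + 0·5 + -1·-4 = -104
  a_9 = -2·-104 + 2·40 + 0·-14 + -1·5 = 283
  a_10 = -2·283 + 2·-104 + 0·40 + -1·-14 = -760

-2,2,0,-1 ; -760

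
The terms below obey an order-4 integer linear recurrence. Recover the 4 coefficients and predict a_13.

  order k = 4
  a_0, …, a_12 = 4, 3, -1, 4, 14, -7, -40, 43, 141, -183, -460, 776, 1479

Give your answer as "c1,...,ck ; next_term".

0,-3,1,2 ; -3154

  a_4 = 0·4 + -3·-1 + 1·3 + 2·4 = 14
  a_5 = 0·14 + -3·4 + 1·-1 + 2·3 = -7
  a_6 = 0·-7 + -3·14 + 1·4 + 2·-1 = -40
  a_7 = 0·-40 + -3·-7 + 1·14 + 2·4 = 43
  a_8 = 0·43 + -3·-40 + 1·-7 + 2·14 = 141
  a_9 = 0·141 + -3·43 + 1·-40 + 2·-7 = -183
  a_10 = 0·-183 + -3·141 + 1·43 + 2·-40 = -460
  a_11 = 0·-460 + -3·-183 + 1·141 + 2·43 = 776
  a_12 = 0·776 + -3·-460 + 1·-183 + 2·141 = 1479
  a_13 = 0·1479 + -3·776 + 1·-460 + 2·-183 = -3154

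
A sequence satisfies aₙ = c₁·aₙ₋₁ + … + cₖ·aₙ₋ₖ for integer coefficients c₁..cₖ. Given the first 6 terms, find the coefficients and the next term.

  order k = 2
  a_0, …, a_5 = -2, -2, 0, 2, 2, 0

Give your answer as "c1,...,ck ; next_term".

  a_2 = 1·-2 + -1·-2 = 0
  a_3 = 1·0 + -1·-2 = 2
  a_4 = 1·2 + -1·0 = 2
  a_5 = 1·2 + -1·2 = 0
  a_6 = 1·0 + -1·2 = -2

1,-1 ; -2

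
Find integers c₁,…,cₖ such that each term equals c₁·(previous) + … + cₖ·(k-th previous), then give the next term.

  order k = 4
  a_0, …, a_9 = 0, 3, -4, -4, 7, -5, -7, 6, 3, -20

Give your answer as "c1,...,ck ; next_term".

  a_4 = -1·-4 + 0·-4 + 1·3 + 2·0 = 7
  a_5 = -1·7 + 0·-4 + 1·-4 + 2·3 = -5
  a_6 = -1·-5 + 0·7 + 1·-4 + 2·-4 = -7
  a_7 = -1·-7 + 0·-5 + 1·7 + 2·-4 = 6
  a_8 = -1·6 + 0·-7 + 1·-5 + 2·7 = 3
  a_9 = -1·3 + 0·6 + 1·-7 + 2·-5 = -20
  a_10 = -1·-20 + 0·3 + 1·6 + 2·-7 = 12

-1,0,1,2 ; 12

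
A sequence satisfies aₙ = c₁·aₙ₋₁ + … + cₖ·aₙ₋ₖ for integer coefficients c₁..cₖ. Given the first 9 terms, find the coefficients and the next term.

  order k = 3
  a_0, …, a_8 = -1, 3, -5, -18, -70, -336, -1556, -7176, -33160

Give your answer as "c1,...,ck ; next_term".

  a_3 = 4·-5 + 2·3 + 4·-1 = -18
  a_4 = 4·-18 + 2·-5 + 4·3 = -70
  a_5 = 4·-70 + 2·-18 + 4·-5 = -336
  a_6 = 4·-336 + 2·-70 + 4·-18 = -1556
  a_7 = 4·-1556 + 2·-336 + 4·-70 = -7176
  a_8 = 4·-7176 + 2·-1556 + 4·-336 = -33160
  a_9 = 4·-33160 + 2·-7176 + 4·-1556 = -153216

4,2,4 ; -153216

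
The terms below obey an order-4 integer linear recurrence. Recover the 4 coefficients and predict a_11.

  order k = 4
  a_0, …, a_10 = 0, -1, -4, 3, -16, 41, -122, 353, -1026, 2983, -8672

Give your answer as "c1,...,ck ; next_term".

-3,1,3,-2 ; 25215

  a_4 = -3·3 + 1·-4 + 3·-1 + -2·0 = -16
  a_5 = -3·-16 + 1·3 + 3·-4 + -2·-1 = 41
  a_6 = -3·41 + 1·-16 + 3·3 + -2·-4 = -122
  a_7 = -3·-122 + 1·41 + 3·-16 + -2·3 = 353
  a_8 = -3·353 + 1·-122 + 3·41 + -2·-16 = -1026
  a_9 = -3·-1026 + 1·353 + 3·-122 + -2·41 = 2983
  a_10 = -3·2983 + 1·-1026 + 3·353 + -2·-122 = -8672
  a_11 = -3·-8672 + 1·2983 + 3·-1026 + -2·353 = 25215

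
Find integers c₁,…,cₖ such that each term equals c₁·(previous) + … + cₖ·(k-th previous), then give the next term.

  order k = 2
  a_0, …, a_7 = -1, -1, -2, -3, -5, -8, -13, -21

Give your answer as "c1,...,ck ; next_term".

  a_2 = 1·-1 + 1·-1 = -2
  a_3 = 1·-2 + 1·-1 = -3
  a_4 = 1·-3 + 1·-2 = -5
  a_5 = 1·-5 + 1·-3 = -8
  a_6 = 1·-8 + 1·-5 = -13
  a_7 = 1·-13 + 1·-8 = -21
  a_8 = 1·-21 + 1·-13 = -34

1,1 ; -34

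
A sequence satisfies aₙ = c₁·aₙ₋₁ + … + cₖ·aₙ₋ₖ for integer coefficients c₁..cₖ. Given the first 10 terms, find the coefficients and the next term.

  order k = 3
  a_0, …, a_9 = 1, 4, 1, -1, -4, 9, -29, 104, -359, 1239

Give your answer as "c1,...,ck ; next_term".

  a_3 = -3·1 + 1·4 + -2·1 = -1
  a_4 = -3·-1 + 1·1 + -2·4 = -4
  a_5 = -3·-4 + 1·-1 + -2·1 = 9
  a_6 = -3·9 + 1·-4 + -2·-1 = -29
  a_7 = -3·-29 + 1·9 + -2·-4 = 104
  a_8 = -3·104 + 1·-29 + -2·9 = -359
  a_9 = -3·-359 + 1·104 + -2·-29 = 1239
  a_10 = -3·1239 + 1·-359 + -2·104 = -4284

-3,1,-2 ; -4284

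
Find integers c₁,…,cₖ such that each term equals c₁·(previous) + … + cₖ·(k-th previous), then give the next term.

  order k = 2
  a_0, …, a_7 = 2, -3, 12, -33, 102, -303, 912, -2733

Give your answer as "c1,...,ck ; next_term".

-2,3 ; 8202

  a_2 = -2·-3 + 3·2 = 12
  a_3 = -2·12 + 3·-3 = -33
  a_4 = -2·-33 + 3·12 = 102
  a_5 = -2·102 + 3·-33 = -303
  a_6 = -2·-303 + 3·102 = 912
  a_7 = -2·912 + 3·-303 = -2733
  a_8 = -2·-2733 + 3·912 = 8202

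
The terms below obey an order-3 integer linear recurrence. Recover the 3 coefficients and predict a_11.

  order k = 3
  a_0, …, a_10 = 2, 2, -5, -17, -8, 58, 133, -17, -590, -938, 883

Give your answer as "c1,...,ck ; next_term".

1,-3,-3 ; 5467

  a_3 = 1·-5 + -3·2 + -3·2 = -17
  a_4 = 1·-17 + -3·-5 + -3·2 = -8
  a_5 = 1·-8 + -3·-17 + -3·-5 = 58
  a_6 = 1·58 + -3·-8 + -3·-17 = 133
  a_7 = 1·133 + -3·58 + -3·-8 = -17
  a_8 = 1·-17 + -3·133 + -3·58 = -590
  a_9 = 1·-590 + -3·-17 + -3·133 = -938
  a_10 = 1·-938 + -3·-590 + -3·-17 = 883
  a_11 = 1·883 + -3·-938 + -3·-590 = 5467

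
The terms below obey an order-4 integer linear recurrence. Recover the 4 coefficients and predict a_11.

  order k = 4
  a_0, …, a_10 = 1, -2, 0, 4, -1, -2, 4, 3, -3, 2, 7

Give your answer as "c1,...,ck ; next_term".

0,0,1,1 ; 0

  a_4 = 0·4 + 0·0 + 1·-2 + 1·1 = -1
  a_5 = 0·-1 + 0·4 + 1·0 + 1·-2 = -2
  a_6 = 0·-2 + 0·-1 + 1·4 + 1·0 = 4
  a_7 = 0·4 + 0·-2 + 1·-1 + 1·4 = 3
  a_8 = 0·3 + 0·4 + 1·-2 + 1·-1 = -3
  a_9 = 0·-3 + 0·3 + 1·4 + 1·-2 = 2
  a_10 = 0·2 + 0·-3 + 1·3 + 1·4 = 7
  a_11 = 0·7 + 0·2 + 1·-3 + 1·3 = 0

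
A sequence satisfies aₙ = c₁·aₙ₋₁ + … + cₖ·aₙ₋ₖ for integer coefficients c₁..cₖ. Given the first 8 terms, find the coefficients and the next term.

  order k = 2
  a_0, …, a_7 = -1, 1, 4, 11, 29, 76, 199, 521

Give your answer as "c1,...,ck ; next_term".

  a_2 = 3·1 + -1·-1 = 4
  a_3 = 3·4 + -1·1 = 11
  a_4 = 3·11 + -1·4 = 29
  a_5 = 3·29 + -1·11 = 76
  a_6 = 3·76 + -1·29 = 199
  a_7 = 3·199 + -1·76 = 521
  a_8 = 3·521 + -1·199 = 1364

3,-1 ; 1364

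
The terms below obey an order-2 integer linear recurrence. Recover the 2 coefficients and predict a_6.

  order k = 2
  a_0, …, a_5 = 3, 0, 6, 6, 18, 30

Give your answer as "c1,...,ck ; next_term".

1,2 ; 66

  a_2 = 1·0 + 2·3 = 6
  a_3 = 1·6 + 2·0 = 6
  a_4 = 1·6 + 2·6 = 18
  a_5 = 1·18 + 2·6 = 30
  a_6 = 1·30 + 2·18 = 66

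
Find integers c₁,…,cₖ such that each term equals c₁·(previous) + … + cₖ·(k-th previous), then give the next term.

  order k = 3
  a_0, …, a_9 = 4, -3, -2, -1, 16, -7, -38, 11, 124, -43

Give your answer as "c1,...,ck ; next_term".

  a_3 = -1·-2 + -3·-3 + -3·4 = -1
  a_4 = -1·-1 + -3·-2 + -3·-3 = 16
  a_5 = -1·16 + -3·-1 + -3·-2 = -7
  a_6 = -1·-7 + -3·16 + -3·-1 = -38
  a_7 = -1·-38 + -3·-7 + -3·16 = 11
  a_8 = -1·11 + -3·-38 + -3·-7 = 124
  a_9 = -1·124 + -3·11 + -3·-38 = -43
  a_10 = -1·-43 + -3·124 + -3·11 = -362

-1,-3,-3 ; -362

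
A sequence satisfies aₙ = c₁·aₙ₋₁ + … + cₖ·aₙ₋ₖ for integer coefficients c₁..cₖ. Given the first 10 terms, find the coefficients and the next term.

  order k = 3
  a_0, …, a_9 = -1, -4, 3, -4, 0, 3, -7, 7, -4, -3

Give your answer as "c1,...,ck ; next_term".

  a_3 = -1·3 + 0·-4 + 1·-1 = -4
  a_4 = -1·-4 + 0·3 + 1·-4 = 0
  a_5 = -1·0 + 0·-4 + 1·3 = 3
  a_6 = -1·3 + 0·0 + 1·-4 = -7
  a_7 = -1·-7 + 0·3 + 1·0 = 7
  a_8 = -1·7 + 0·-7 + 1·3 = -4
  a_9 = -1·-4 + 0·7 + 1·-7 = -3
  a_10 = -1·-3 + 0·-4 + 1·7 = 10

-1,0,1 ; 10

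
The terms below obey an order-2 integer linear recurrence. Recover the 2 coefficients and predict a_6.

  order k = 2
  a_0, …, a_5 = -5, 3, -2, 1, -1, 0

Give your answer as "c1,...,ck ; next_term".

1,1 ; -1

  a_2 = 1·3 + 1·-5 = -2
  a_3 = 1·-2 + 1·3 = 1
  a_4 = 1·1 + 1·-2 = -1
  a_5 = 1·-1 + 1·1 = 0
  a_6 = 1·0 + 1·-1 = -1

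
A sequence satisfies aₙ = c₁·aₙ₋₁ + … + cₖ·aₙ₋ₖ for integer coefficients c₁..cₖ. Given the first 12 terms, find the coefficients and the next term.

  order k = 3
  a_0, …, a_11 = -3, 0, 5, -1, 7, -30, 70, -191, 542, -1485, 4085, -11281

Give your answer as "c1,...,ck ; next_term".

-2,1,-3 ; 31102

  a_3 = -2·5 + 1·0 + -3·-3 = -1
  a_4 = -2·-1 + 1·5 + -3·0 = 7
  a_5 = -2·7 + 1·-1 + -3·5 = -30
  a_6 = -2·-30 + 1·7 + -3·-1 = 70
  a_7 = -2·70 + 1·-30 + -3·7 = -191
  a_8 = -2·-191 + 1·70 + -3·-30 = 542
  a_9 = -2·542 + 1·-191 + -3·70 = -1485
  a_10 = -2·-1485 + 1·542 + -3·-191 = 4085
  a_11 = -2·4085 + 1·-1485 + -3·542 = -11281
  a_12 = -2·-11281 + 1·4085 + -3·-1485 = 31102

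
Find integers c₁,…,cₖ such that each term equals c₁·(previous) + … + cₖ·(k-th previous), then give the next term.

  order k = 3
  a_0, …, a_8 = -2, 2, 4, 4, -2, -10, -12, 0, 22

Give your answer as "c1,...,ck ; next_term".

  a_3 = 1·4 + -1·2 + -1·-2 = 4
  a_4 = 1·4 + -1·4 + -1·2 = -2
  a_5 = 1·-2 + -1·4 + -1·4 = -10
  a_6 = 1·-10 + -1·-2 + -1·4 = -12
  a_7 = 1·-12 + -1·-10 + -1·-2 = 0
  a_8 = 1·0 + -1·-12 + -1·-10 = 22
  a_9 = 1·22 + -1·0 + -1·-12 = 34

1,-1,-1 ; 34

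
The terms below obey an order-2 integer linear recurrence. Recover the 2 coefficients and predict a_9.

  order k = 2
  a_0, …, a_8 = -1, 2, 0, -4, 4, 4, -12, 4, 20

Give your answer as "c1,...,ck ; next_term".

  a_2 = -1·2 + -2·-1 = 0
  a_3 = -1·0 + -2·2 = -4
  a_4 = -1·-4 + -2·0 = 4
  a_5 = -1·4 + -2·-4 = 4
  a_6 = -1·4 + -2·4 = -12
  a_7 = -1·-12 + -2·4 = 4
  a_8 = -1·4 + -2·-12 = 20
  a_9 = -1·20 + -2·4 = -28

-1,-2 ; -28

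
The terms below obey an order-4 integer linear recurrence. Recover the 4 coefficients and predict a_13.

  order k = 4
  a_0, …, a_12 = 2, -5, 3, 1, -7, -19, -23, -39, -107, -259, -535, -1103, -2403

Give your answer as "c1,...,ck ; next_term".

  a_4 = 2·1 + -1·3 + 2·-5 + 2·2 = -7
  a_5 = 2·-7 + -1·1 + 2·3 + 2·-5 = -19
  a_6 = 2·-19 + -1·-7 + 2·1 + 2·3 = -23
  a_7 = 2·-23 + -1·-19 + 2·-7 + 2·1 = -39
  a_8 = 2·-39 + -1·-23 + 2·-19 + 2·-7 = -107
  a_9 = 2·-107 + -1·-39 + 2·-23 + 2·-19 = -259
  a_10 = 2·-259 + -1·-107 + 2·-39 + 2·-23 = -535
  a_11 = 2·-535 + -1·-259 + 2·-107 + 2·-39 = -1103
  a_12 = 2·-1103 + -1·-535 + 2·-259 + 2·-107 = -2403
  a_13 = 2·-2403 + -1·-1103 + 2·-535 + 2·-259 = -5291

2,-1,2,2 ; -5291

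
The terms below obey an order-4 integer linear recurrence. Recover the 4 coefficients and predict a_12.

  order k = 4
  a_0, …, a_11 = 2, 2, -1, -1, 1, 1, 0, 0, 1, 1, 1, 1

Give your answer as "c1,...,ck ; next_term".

0,1,0,1 ; 2

  a_4 = 0·-1 + 1·-1 + 0·2 + 1·2 = 1
  a_5 = 0·1 + 1·-1 + 0·-1 + 1·2 = 1
  a_6 = 0·1 + 1·1 + 0·-1 + 1·-1 = 0
  a_7 = 0·0 + 1·1 + 0·1 + 1·-1 = 0
  a_8 = 0·0 + 1·0 + 0·1 + 1·1 = 1
  a_9 = 0·1 + 1·0 + 0·0 + 1·1 = 1
  a_10 = 0·1 + 1·1 + 0·0 + 1·0 = 1
  a_11 = 0·1 + 1·1 + 0·1 + 1·0 = 1
  a_12 = 0·1 + 1·1 + 0·1 + 1·1 = 2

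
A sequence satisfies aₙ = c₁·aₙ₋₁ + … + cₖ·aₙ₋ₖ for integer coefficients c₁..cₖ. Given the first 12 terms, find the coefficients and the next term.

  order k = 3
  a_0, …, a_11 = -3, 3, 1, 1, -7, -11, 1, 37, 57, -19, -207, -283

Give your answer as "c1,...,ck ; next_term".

1,-2,-2 ; 169

  a_3 = 1·1 + -2·3 + -2·-3 = 1
  a_4 = 1·1 + -2·1 + -2·3 = -7
  a_5 = 1·-7 + -2·1 + -2·1 = -11
  a_6 = 1·-11 + -2·-7 + -2·1 = 1
  a_7 = 1·1 + -2·-11 + -2·-7 = 37
  a_8 = 1·37 + -2·1 + -2·-11 = 57
  a_9 = 1·57 + -2·37 + -2·1 = -19
  a_10 = 1·-19 + -2·57 + -2·37 = -207
  a_11 = 1·-207 + -2·-19 + -2·57 = -283
  a_12 = 1·-283 + -2·-207 + -2·-19 = 169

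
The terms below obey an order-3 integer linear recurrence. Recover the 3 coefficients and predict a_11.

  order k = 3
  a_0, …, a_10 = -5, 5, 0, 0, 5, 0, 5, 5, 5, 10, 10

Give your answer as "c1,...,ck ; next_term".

0,1,1 ; 15

  a_3 = 0·0 + 1·5 + 1·-5 = 0
  a_4 = 0·0 + 1·0 + 1·5 = 5
  a_5 = 0·5 + 1·0 + 1·0 = 0
  a_6 = 0·0 + 1·5 + 1·0 = 5
  a_7 = 0·5 + 1·0 + 1·5 = 5
  a_8 = 0·5 + 1·5 + 1·0 = 5
  a_9 = 0·5 + 1·5 + 1·5 = 10
  a_10 = 0·10 + 1·5 + 1·5 = 10
  a_11 = 0·10 + 1·10 + 1·5 = 15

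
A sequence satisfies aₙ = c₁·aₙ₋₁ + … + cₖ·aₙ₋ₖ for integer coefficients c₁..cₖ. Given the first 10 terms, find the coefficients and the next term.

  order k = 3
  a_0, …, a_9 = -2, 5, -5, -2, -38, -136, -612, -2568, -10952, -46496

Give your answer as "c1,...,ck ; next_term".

  a_3 = 4·-5 + 2·5 + -4·-2 = -2
  a_4 = 4·-2 + 2·-5 + -4·5 = -38
  a_5 = 4·-38 + 2·-2 + -4·-5 = -136
  a_6 = 4·-136 + 2·-38 + -4·-2 = -612
  a_7 = 4·-612 + 2·-136 + -4·-38 = -2568
  a_8 = 4·-2568 + 2·-612 + -4·-136 = -10952
  a_9 = 4·-10952 + 2·-2568 + -4·-612 = -46496
  a_10 = 4·-46496 + 2·-10952 + -4·-2568 = -197616

4,2,-4 ; -197616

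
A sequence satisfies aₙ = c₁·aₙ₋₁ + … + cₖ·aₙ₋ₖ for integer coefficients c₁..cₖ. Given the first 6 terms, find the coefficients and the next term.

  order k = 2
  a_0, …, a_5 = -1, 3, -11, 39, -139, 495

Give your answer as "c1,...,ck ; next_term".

-3,2 ; -1763

  a_2 = -3·3 + 2·-1 = -11
  a_3 = -3·-11 + 2·3 = 39
  a_4 = -3·39 + 2·-11 = -139
  a_5 = -3·-139 + 2·39 = 495
  a_6 = -3·495 + 2·-139 = -1763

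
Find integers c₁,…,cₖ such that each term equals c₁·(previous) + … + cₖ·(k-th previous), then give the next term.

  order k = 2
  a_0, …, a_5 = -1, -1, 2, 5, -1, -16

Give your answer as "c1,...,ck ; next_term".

  a_2 = 1·-1 + -3·-1 = 2
  a_3 = 1·2 + -3·-1 = 5
  a_4 = 1·5 + -3·2 = -1
  a_5 = 1·-1 + -3·5 = -16
  a_6 = 1·-16 + -3·-1 = -13

1,-3 ; -13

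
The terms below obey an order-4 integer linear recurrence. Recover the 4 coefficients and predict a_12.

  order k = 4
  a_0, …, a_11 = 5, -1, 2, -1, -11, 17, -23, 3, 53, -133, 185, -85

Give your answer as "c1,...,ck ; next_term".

-1,0,2,-2 ; -287

  a_4 = -1·-1 + 0·2 + 2·-1 + -2·5 = -11
  a_5 = -1·-11 + 0·-1 + 2·2 + -2·-1 = 17
  a_6 = -1·17 + 0·-11 + 2·-1 + -2·2 = -23
  a_7 = -1·-23 + 0·17 + 2·-11 + -2·-1 = 3
  a_8 = -1·3 + 0·-23 + 2·17 + -2·-11 = 53
  a_9 = -1·53 + 0·3 + 2·-23 + -2·17 = -133
  a_10 = -1·-133 + 0·53 + 2·3 + -2·-23 = 185
  a_11 = -1·185 + 0·-133 + 2·53 + -2·3 = -85
  a_12 = -1·-85 + 0·185 + 2·-133 + -2·53 = -287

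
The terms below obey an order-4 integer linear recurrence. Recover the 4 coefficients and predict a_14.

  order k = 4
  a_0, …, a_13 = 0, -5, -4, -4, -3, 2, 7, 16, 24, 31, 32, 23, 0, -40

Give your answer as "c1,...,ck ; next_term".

1,1,-1,-1 ; -95

  a_4 = 1·-4 + 1·-4 + -1·-5 + -1·0 = -3
  a_5 = 1·-3 + 1·-4 + -1·-4 + -1·-5 = 2
  a_6 = 1·2 + 1·-3 + -1·-4 + -1·-4 = 7
  a_7 = 1·7 + 1·2 + -1·-3 + -1·-4 = 16
  a_8 = 1·16 + 1·7 + -1·2 + -1·-3 = 24
  a_9 = 1·24 + 1·16 + -1·7 + -1·2 = 31
  a_10 = 1·31 + 1·24 + -1·16 + -1·7 = 32
  a_11 = 1·32 + 1·31 + -1·24 + -1·16 = 23
  a_12 = 1·23 + 1·32 + -1·31 + -1·24 = 0
  a_13 = 1·0 + 1·23 + -1·32 + -1·31 = -40
  a_14 = 1·-40 + 1·0 + -1·23 + -1·32 = -95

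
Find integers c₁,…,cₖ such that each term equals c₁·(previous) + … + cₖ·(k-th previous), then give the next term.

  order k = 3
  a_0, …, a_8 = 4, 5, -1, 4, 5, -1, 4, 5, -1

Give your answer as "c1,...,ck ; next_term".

  a_3 = 0·-1 + 0·5 + 1·4 = 4
  a_4 = 0·4 + 0·-1 + 1·5 = 5
  a_5 = 0·5 + 0·4 + 1·-1 = -1
  a_6 = 0·-1 + 0·5 + 1·4 = 4
  a_7 = 0·4 + 0·-1 + 1·5 = 5
  a_8 = 0·5 + 0·4 + 1·-1 = -1
  a_9 = 0·-1 + 0·5 + 1·4 = 4

0,0,1 ; 4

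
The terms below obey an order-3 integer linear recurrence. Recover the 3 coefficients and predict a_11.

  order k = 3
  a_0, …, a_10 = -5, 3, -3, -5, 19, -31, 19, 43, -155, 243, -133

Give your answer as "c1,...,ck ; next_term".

-2,-2,1 ; -375

  a_3 = -2·-3 + -2·3 + 1·-5 = -5
  a_4 = -2·-5 + -2·-3 + 1·3 = 19
  a_5 = -2·19 + -2·-5 + 1·-3 = -31
  a_6 = -2·-31 + -2·19 + 1·-5 = 19
  a_7 = -2·19 + -2·-31 + 1·19 = 43
  a_8 = -2·43 + -2·19 + 1·-31 = -155
  a_9 = -2·-155 + -2·43 + 1·19 = 243
  a_10 = -2·243 + -2·-155 + 1·43 = -133
  a_11 = -2·-133 + -2·243 + 1·-155 = -375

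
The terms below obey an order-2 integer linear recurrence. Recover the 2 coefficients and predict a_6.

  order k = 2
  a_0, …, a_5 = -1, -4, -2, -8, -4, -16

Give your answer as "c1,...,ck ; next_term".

  a_2 = 0·-4 + 2·-1 = -2
  a_3 = 0·-2 + 2·-4 = -8
  a_4 = 0·-8 + 2·-2 = -4
  a_5 = 0·-4 + 2·-8 = -16
  a_6 = 0·-16 + 2·-4 = -8

0,2 ; -8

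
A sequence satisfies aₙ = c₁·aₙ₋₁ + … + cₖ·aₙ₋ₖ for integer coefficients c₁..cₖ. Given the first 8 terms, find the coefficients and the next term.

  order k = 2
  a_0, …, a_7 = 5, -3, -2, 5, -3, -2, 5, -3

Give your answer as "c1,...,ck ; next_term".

  a_2 = -1·-3 + -1·5 = -2
  a_3 = -1·-2 + -1·-3 = 5
  a_4 = -1·5 + -1·-2 = -3
  a_5 = -1·-3 + -1·5 = -2
  a_6 = -1·-2 + -1·-3 = 5
  a_7 = -1·5 + -1·-2 = -3
  a_8 = -1·-3 + -1·5 = -2

-1,-1 ; -2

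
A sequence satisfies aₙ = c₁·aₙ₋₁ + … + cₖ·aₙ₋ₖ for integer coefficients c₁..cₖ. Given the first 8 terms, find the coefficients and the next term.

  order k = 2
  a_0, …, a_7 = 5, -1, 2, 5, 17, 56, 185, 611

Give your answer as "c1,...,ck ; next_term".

  a_2 = 3·-1 + 1·5 = 2
  a_3 = 3·2 + 1·-1 = 5
  a_4 = 3·5 + 1·2 = 17
  a_5 = 3·17 + 1·5 = 56
  a_6 = 3·56 + 1·17 = 185
  a_7 = 3·185 + 1·56 = 611
  a_8 = 3·611 + 1·185 = 2018

3,1 ; 2018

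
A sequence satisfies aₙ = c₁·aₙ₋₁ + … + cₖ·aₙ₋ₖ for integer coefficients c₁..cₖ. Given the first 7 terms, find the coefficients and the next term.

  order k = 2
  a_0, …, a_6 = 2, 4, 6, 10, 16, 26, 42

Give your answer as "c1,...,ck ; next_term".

1,1 ; 68

  a_2 = 1·4 + 1·2 = 6
  a_3 = 1·6 + 1·4 = 10
  a_4 = 1·10 + 1·6 = 16
  a_5 = 1·16 + 1·10 = 26
  a_6 = 1·26 + 1·16 = 42
  a_7 = 1·42 + 1·26 = 68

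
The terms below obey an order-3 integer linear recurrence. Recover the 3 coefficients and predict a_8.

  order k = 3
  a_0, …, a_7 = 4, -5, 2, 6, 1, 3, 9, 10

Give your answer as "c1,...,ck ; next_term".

1,0,1 ; 13

  a_3 = 1·2 + 0·-5 + 1·4 = 6
  a_4 = 1·6 + 0·2 + 1·-5 = 1
  a_5 = 1·1 + 0·6 + 1·2 = 3
  a_6 = 1·3 + 0·1 + 1·6 = 9
  a_7 = 1·9 + 0·3 + 1·1 = 10
  a_8 = 1·10 + 0·9 + 1·3 = 13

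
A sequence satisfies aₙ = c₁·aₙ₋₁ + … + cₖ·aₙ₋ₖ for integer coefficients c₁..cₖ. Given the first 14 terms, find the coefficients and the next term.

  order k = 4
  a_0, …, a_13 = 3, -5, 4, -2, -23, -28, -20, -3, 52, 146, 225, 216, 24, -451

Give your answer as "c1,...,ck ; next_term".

2,-2,1,-2 ; -1184

  a_4 = 2·-2 + -2·4 + 1·-5 + -2·3 = -23
  a_5 = 2·-23 + -2·-2 + 1·4 + -2·-5 = -28
  a_6 = 2·-28 + -2·-23 + 1·-2 + -2·4 = -20
  a_7 = 2·-20 + -2·-28 + 1·-23 + -2·-2 = -3
  a_8 = 2·-3 + -2·-20 + 1·-28 + -2·-23 = 52
  a_9 = 2·52 + -2·-3 + 1·-20 + -2·-28 = 146
  a_10 = 2·146 + -2·52 + 1·-3 + -2·-20 = 225
  a_11 = 2·225 + -2·146 + 1·52 + -2·-3 = 216
  a_12 = 2·216 + -2·225 + 1·146 + -2·52 = 24
  a_13 = 2·24 + -2·216 + 1·225 + -2·146 = -451
  a_14 = 2·-451 + -2·24 + 1·216 + -2·225 = -1184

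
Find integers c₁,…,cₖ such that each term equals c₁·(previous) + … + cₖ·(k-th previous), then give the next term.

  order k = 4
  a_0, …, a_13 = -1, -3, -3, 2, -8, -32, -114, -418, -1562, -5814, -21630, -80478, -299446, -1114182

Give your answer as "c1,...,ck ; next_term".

  a_4 = 3·2 + 2·-3 + 2·-3 + 2·-1 = -8
  a_5 = 3·-8 + 2·2 + 2·-3 + 2·-3 = -32
  a_6 = 3·-32 + 2·-8 + 2·2 + 2·-3 = -114
  a_7 = 3·-114 + 2·-32 + 2·-8 + 2·2 = -418
  a_8 = 3·-418 + 2·-114 + 2·-32 + 2·-8 = -1562
  a_9 = 3·-1562 + 2·-418 + 2·-114 + 2·-32 = -5814
  a_10 = 3·-5814 + 2·-1562 + 2·-418 + 2·-114 = -21630
  a_11 = 3·-21630 + 2·-5814 + 2·-1562 + 2·-418 = -80478
  a_12 = 3·-80478 + 2·-21630 + 2·-5814 + 2·-1562 = -299446
  a_13 = 3·-299446 + 2·-80478 + 2·-21630 + 2·-5814 = -1114182
  a_14 = 3·-1114182 + 2·-299446 + 2·-80478 + 2·-21630 = -4145654

3,2,2,2 ; -4145654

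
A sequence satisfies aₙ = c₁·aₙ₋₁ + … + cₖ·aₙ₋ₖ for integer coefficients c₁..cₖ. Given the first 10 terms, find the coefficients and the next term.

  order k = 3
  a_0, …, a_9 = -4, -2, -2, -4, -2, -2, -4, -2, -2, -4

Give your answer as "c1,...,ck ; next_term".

  a_3 = 0·-2 + 0·-2 + 1·-4 = -4
  a_4 = 0·-4 + 0·-2 + 1·-2 = -2
  a_5 = 0·-2 + 0·-4 + 1·-2 = -2
  a_6 = 0·-2 + 0·-2 + 1·-4 = -4
  a_7 = 0·-4 + 0·-2 + 1·-2 = -2
  a_8 = 0·-2 + 0·-4 + 1·-2 = -2
  a_9 = 0·-2 + 0·-2 + 1·-4 = -4
  a_10 = 0·-4 + 0·-2 + 1·-2 = -2

0,0,1 ; -2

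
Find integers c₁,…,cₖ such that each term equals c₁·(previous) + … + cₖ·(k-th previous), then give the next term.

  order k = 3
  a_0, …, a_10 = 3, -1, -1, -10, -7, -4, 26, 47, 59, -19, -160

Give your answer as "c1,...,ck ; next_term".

1,0,-3 ; -337

  a_3 = 1·-1 + 0·-1 + -3·3 = -10
  a_4 = 1·-10 + 0·-1 + -3·-1 = -7
  a_5 = 1·-7 + 0·-10 + -3·-1 = -4
  a_6 = 1·-4 + 0·-7 + -3·-10 = 26
  a_7 = 1·26 + 0·-4 + -3·-7 = 47
  a_8 = 1·47 + 0·26 + -3·-4 = 59
  a_9 = 1·59 + 0·47 + -3·26 = -19
  a_10 = 1·-19 + 0·59 + -3·47 = -160
  a_11 = 1·-160 + 0·-19 + -3·59 = -337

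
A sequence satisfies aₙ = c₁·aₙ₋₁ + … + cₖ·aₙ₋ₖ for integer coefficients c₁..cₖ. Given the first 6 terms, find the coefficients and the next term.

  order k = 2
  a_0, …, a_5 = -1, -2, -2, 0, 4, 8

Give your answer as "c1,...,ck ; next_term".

  a_2 = 2·-2 + -2·-1 = -2
  a_3 = 2·-2 + -2·-2 = 0
  a_4 = 2·0 + -2·-2 = 4
  a_5 = 2·4 + -2·0 = 8
  a_6 = 2·8 + -2·4 = 8

2,-2 ; 8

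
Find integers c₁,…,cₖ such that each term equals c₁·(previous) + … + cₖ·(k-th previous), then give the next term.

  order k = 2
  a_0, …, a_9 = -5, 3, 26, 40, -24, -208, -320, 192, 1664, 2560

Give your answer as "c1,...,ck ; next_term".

2,-4 ; -1536

  a_2 = 2·3 + -4·-5 = 26
  a_3 = 2·26 + -4·3 = 40
  a_4 = 2·40 + -4·26 = -24
  a_5 = 2·-24 + -4·40 = -208
  a_6 = 2·-208 + -4·-24 = -320
  a_7 = 2·-320 + -4·-208 = 192
  a_8 = 2·192 + -4·-320 = 1664
  a_9 = 2·1664 + -4·192 = 2560
  a_10 = 2·2560 + -4·1664 = -1536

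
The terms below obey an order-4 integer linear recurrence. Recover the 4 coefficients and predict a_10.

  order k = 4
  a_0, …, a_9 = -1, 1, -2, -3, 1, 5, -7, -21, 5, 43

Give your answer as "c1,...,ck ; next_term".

1,-2,2,2 ; -23

  a_4 = 1·-3 + -2·-2 + 2·1 + 2·-1 = 1
  a_5 = 1·1 + -2·-3 + 2·-2 + 2·1 = 5
  a_6 = 1·5 + -2·1 + 2·-3 + 2·-2 = -7
  a_7 = 1·-7 + -2·5 + 2·1 + 2·-3 = -21
  a_8 = 1·-21 + -2·-7 + 2·5 + 2·1 = 5
  a_9 = 1·5 + -2·-21 + 2·-7 + 2·5 = 43
  a_10 = 1·43 + -2·5 + 2·-21 + 2·-7 = -23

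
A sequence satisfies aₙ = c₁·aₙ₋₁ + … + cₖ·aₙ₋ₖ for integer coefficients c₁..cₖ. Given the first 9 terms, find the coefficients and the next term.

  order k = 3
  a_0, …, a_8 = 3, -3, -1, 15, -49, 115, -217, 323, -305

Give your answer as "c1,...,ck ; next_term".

  a_3 = -3·-1 + -2·-3 + 2·3 = 15
  a_4 = -3·15 + -2·-1 + 2·-3 = -49
  a_5 = -3·-49 + -2·15 + 2·-1 = 115
  a_6 = -3·115 + -2·-49 + 2·15 = -217
  a_7 = -3·-217 + -2·115 + 2·-49 = 323
  a_8 = -3·323 + -2·-217 + 2·115 = -305
  a_9 = -3·-305 + -2·323 + 2·-217 = -165

-3,-2,2 ; -165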